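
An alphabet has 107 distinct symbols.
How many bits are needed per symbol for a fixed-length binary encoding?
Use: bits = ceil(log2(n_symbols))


log2(107) = 6.7415
Bracket: 2^6 = 64 < 107 <= 2^7 = 128
So ceil(log2(107)) = 7

bits = ceil(log2(107)) = ceil(6.7415) = 7 bits


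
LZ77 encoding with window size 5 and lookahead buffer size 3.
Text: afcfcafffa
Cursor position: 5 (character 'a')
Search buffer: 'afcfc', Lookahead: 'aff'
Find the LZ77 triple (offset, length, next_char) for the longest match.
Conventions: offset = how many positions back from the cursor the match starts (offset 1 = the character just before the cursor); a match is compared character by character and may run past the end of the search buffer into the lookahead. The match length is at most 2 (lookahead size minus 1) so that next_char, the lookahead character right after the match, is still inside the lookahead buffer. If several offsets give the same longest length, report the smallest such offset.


Try each offset into the search buffer:
  offset=1 (pos 4, char 'c'): match length 0
  offset=2 (pos 3, char 'f'): match length 0
  offset=3 (pos 2, char 'c'): match length 0
  offset=4 (pos 1, char 'f'): match length 0
  offset=5 (pos 0, char 'a'): match length 2
Longest match has length 2 at offset 5.
next_char = character at position 5 + 2 = 7 -> 'f'

Best match: offset=5, length=2 (matching 'af' starting at position 0)
LZ77 triple: (5, 2, 'f')


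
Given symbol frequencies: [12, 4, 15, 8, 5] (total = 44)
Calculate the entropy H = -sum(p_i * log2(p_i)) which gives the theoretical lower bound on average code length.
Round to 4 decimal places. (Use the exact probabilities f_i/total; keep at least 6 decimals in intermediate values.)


Per-symbol terms -p_i * log2(p_i) with p_i = f_i/44:
  p = 12/44 = 0.272727: log2(p) = -1.874469, -p*log2(p) = 0.511219
  p = 4/44 = 0.090909: log2(p) = -3.459432, -p*log2(p) = 0.314494
  p = 15/44 = 0.340909: log2(p) = -1.552541, -p*log2(p) = 0.529275
  p = 8/44 = 0.181818: log2(p) = -2.459432, -p*log2(p) = 0.447169
  p = 5/44 = 0.113636: log2(p) = -3.137504, -p*log2(p) = 0.356534
H = 0.511219 + 0.314494 + 0.529275 + 0.447169 + 0.356534 = 2.158691

H = 2.1587 bits/symbol


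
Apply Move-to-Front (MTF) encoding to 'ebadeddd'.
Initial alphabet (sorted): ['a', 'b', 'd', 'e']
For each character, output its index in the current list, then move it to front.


MTF encoding:
'e': index 3 in ['a', 'b', 'd', 'e'] -> ['e', 'a', 'b', 'd']
'b': index 2 in ['e', 'a', 'b', 'd'] -> ['b', 'e', 'a', 'd']
'a': index 2 in ['b', 'e', 'a', 'd'] -> ['a', 'b', 'e', 'd']
'd': index 3 in ['a', 'b', 'e', 'd'] -> ['d', 'a', 'b', 'e']
'e': index 3 in ['d', 'a', 'b', 'e'] -> ['e', 'd', 'a', 'b']
'd': index 1 in ['e', 'd', 'a', 'b'] -> ['d', 'e', 'a', 'b']
'd': index 0 in ['d', 'e', 'a', 'b'] -> ['d', 'e', 'a', 'b']
'd': index 0 in ['d', 'e', 'a', 'b'] -> ['d', 'e', 'a', 'b']


Output: [3, 2, 2, 3, 3, 1, 0, 0]


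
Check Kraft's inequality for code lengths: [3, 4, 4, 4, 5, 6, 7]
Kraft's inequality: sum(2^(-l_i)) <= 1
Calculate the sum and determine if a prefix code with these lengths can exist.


Sum = 2^(-3) + 2^(-4) + 2^(-4) + 2^(-4) + 2^(-5) + 2^(-6) + 2^(-7)
    = 0.125 + 0.0625 + 0.0625 + 0.0625 + 0.03125 + 0.015625 + 0.0078125
    = 47/128 = 0.3671875
Since 0.3671875 <= 1, Kraft's inequality IS satisfied.
A prefix code with these lengths CAN exist.

Kraft sum = 0.3671875. Satisfied.


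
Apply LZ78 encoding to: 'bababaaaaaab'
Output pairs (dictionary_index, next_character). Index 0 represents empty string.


LZ78 encoding steps:
Dictionary: {0: ''}
Step 1: w='' (idx 0), next='b' -> output (0, 'b'), add 'b' as idx 1
Step 2: w='' (idx 0), next='a' -> output (0, 'a'), add 'a' as idx 2
Step 3: w='b' (idx 1), next='a' -> output (1, 'a'), add 'ba' as idx 3
Step 4: w='ba' (idx 3), next='a' -> output (3, 'a'), add 'baa' as idx 4
Step 5: w='a' (idx 2), next='a' -> output (2, 'a'), add 'aa' as idx 5
Step 6: w='aa' (idx 5), next='b' -> output (5, 'b'), add 'aab' as idx 6


Encoded: [(0, 'b'), (0, 'a'), (1, 'a'), (3, 'a'), (2, 'a'), (5, 'b')]


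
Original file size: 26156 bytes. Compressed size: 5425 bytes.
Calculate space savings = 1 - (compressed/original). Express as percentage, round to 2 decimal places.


ratio = compressed/original = 5425/26156 = 0.207409
savings = 1 - ratio = 1 - 0.207409 = 0.792591
as a percentage: 0.792591 * 100 = 79.26%

Space savings = 1 - 5425/26156 = 79.26%


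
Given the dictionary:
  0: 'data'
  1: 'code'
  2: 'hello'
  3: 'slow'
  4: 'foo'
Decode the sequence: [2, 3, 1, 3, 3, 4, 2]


Look up each index in the dictionary:
  2 -> 'hello'
  3 -> 'slow'
  1 -> 'code'
  3 -> 'slow'
  3 -> 'slow'
  4 -> 'foo'
  2 -> 'hello'

Decoded: "hello slow code slow slow foo hello"


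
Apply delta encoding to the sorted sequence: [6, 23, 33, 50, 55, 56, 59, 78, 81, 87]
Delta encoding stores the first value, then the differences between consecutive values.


First value: 6
Deltas:
  23 - 6 = 17
  33 - 23 = 10
  50 - 33 = 17
  55 - 50 = 5
  56 - 55 = 1
  59 - 56 = 3
  78 - 59 = 19
  81 - 78 = 3
  87 - 81 = 6


Delta encoded: [6, 17, 10, 17, 5, 1, 3, 19, 3, 6]


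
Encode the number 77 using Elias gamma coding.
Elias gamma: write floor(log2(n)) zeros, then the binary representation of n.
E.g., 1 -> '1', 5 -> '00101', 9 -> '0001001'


num_bits = floor(log2(77)) + 1 = 7
leading_zeros = num_bits - 1 = 6
binary(77) = 1001101

Elias gamma(77) = '000000' + '1001101' = 0000001001101 (13 bits)


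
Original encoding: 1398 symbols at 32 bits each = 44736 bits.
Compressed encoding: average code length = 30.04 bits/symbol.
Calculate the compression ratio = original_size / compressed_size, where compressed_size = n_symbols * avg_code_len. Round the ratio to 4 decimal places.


original_size = n_symbols * orig_bits = 1398 * 32 = 44736 bits
compressed_size = n_symbols * avg_code_len = 1398 * 30.04 = 41995.92 bits
ratio = original_size / compressed_size = 44736 / 41995.92 = 1.0652

Compression ratio = 1.0652


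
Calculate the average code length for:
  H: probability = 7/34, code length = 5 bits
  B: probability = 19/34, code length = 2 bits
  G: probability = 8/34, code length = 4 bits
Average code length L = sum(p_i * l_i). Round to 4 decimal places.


Weighted contributions p_i * l_i:
  H: (7/34) * 5 = 35/34
  B: (19/34) * 2 = 38/34
  G: (8/34) * 4 = 32/34
Sum = (35 + 38 + 32)/34 = 105/34

L = 105/34 = 3.0882 bits/symbol


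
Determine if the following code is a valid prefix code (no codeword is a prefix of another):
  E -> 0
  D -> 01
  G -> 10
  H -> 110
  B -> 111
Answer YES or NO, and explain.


Checking each pair (does one codeword prefix another?):
  E='0' vs D='01': prefix -- VIOLATION

NO -- this is NOT a valid prefix code. E (0) is a prefix of D (01).


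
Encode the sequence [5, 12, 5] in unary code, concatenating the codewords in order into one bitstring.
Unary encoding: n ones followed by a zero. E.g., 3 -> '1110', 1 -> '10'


Encode each number as n ones followed by a terminating 0:
  5 -> 111110 (6 bits)
  12 -> 1111111111110 (13 bits)
  5 -> 111110 (6 bits)
Total length = 6 + 13 + 6 = 25 bits.

Unary([5, 12, 5]) = 1111101111111111110111110 (25 bits)


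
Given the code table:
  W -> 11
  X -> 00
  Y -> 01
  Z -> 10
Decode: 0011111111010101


Decoding:
00 -> X
11 -> W
11 -> W
11 -> W
11 -> W
01 -> Y
01 -> Y
01 -> Y


Result: XWWWWYYY


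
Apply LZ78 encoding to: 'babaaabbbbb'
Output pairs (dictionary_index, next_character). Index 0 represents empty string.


LZ78 encoding steps:
Dictionary: {0: ''}
Step 1: w='' (idx 0), next='b' -> output (0, 'b'), add 'b' as idx 1
Step 2: w='' (idx 0), next='a' -> output (0, 'a'), add 'a' as idx 2
Step 3: w='b' (idx 1), next='a' -> output (1, 'a'), add 'ba' as idx 3
Step 4: w='a' (idx 2), next='a' -> output (2, 'a'), add 'aa' as idx 4
Step 5: w='b' (idx 1), next='b' -> output (1, 'b'), add 'bb' as idx 5
Step 6: w='bb' (idx 5), next='b' -> output (5, 'b'), add 'bbb' as idx 6


Encoded: [(0, 'b'), (0, 'a'), (1, 'a'), (2, 'a'), (1, 'b'), (5, 'b')]


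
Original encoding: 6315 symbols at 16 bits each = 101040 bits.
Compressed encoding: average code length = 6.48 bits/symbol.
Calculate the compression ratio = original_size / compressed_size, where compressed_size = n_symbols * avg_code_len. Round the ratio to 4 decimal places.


original_size = n_symbols * orig_bits = 6315 * 16 = 101040 bits
compressed_size = n_symbols * avg_code_len = 6315 * 6.48 = 40921.2 bits
ratio = original_size / compressed_size = 101040 / 40921.2 = 2.4691

Compression ratio = 2.4691


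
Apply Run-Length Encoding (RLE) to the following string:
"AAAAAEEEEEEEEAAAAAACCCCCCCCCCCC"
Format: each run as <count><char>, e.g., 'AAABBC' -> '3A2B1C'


Scanning runs left to right:
  i=0: run of 'A' x 5 -> '5A'
  i=5: run of 'E' x 8 -> '8E'
  i=13: run of 'A' x 6 -> '6A'
  i=19: run of 'C' x 12 -> '12C'

RLE = 5A8E6A12C


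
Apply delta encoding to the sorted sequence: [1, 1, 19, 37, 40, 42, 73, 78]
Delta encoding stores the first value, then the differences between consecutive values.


First value: 1
Deltas:
  1 - 1 = 0
  19 - 1 = 18
  37 - 19 = 18
  40 - 37 = 3
  42 - 40 = 2
  73 - 42 = 31
  78 - 73 = 5


Delta encoded: [1, 0, 18, 18, 3, 2, 31, 5]


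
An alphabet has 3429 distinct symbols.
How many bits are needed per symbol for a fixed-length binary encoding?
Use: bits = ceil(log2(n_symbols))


log2(3429) = 11.7436
Bracket: 2^11 = 2048 < 3429 <= 2^12 = 4096
So ceil(log2(3429)) = 12

bits = ceil(log2(3429)) = ceil(11.7436) = 12 bits


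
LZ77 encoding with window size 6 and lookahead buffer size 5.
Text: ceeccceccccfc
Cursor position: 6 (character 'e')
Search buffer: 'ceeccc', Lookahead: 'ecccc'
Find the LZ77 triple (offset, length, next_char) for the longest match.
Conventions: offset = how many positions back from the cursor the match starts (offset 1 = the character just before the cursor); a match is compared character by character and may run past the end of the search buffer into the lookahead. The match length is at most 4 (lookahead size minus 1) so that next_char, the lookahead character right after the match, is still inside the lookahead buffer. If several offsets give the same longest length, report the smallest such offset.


Try each offset into the search buffer:
  offset=1 (pos 5, char 'c'): match length 0
  offset=2 (pos 4, char 'c'): match length 0
  offset=3 (pos 3, char 'c'): match length 0
  offset=4 (pos 2, char 'e'): match length 4
  offset=5 (pos 1, char 'e'): match length 1
  offset=6 (pos 0, char 'c'): match length 0
Longest match has length 4 at offset 4.
next_char = character at position 6 + 4 = 10 -> 'c'

Best match: offset=4, length=4 (matching 'eccc' starting at position 2)
LZ77 triple: (4, 4, 'c')


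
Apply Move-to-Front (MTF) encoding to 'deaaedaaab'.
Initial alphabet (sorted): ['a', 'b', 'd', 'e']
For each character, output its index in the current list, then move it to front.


MTF encoding:
'd': index 2 in ['a', 'b', 'd', 'e'] -> ['d', 'a', 'b', 'e']
'e': index 3 in ['d', 'a', 'b', 'e'] -> ['e', 'd', 'a', 'b']
'a': index 2 in ['e', 'd', 'a', 'b'] -> ['a', 'e', 'd', 'b']
'a': index 0 in ['a', 'e', 'd', 'b'] -> ['a', 'e', 'd', 'b']
'e': index 1 in ['a', 'e', 'd', 'b'] -> ['e', 'a', 'd', 'b']
'd': index 2 in ['e', 'a', 'd', 'b'] -> ['d', 'e', 'a', 'b']
'a': index 2 in ['d', 'e', 'a', 'b'] -> ['a', 'd', 'e', 'b']
'a': index 0 in ['a', 'd', 'e', 'b'] -> ['a', 'd', 'e', 'b']
'a': index 0 in ['a', 'd', 'e', 'b'] -> ['a', 'd', 'e', 'b']
'b': index 3 in ['a', 'd', 'e', 'b'] -> ['b', 'a', 'd', 'e']


Output: [2, 3, 2, 0, 1, 2, 2, 0, 0, 3]


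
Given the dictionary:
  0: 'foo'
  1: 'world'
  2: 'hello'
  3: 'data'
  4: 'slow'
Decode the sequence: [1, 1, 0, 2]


Look up each index in the dictionary:
  1 -> 'world'
  1 -> 'world'
  0 -> 'foo'
  2 -> 'hello'

Decoded: "world world foo hello"


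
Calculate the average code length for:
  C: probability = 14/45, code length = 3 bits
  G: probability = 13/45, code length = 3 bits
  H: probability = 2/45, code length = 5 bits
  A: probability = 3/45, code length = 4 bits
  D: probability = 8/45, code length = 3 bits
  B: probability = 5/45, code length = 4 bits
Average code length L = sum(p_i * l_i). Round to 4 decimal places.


Weighted contributions p_i * l_i:
  C: (14/45) * 3 = 42/45
  G: (13/45) * 3 = 39/45
  H: (2/45) * 5 = 10/45
  A: (3/45) * 4 = 12/45
  D: (8/45) * 3 = 24/45
  B: (5/45) * 4 = 20/45
Sum = (42 + 39 + 10 + 12 + 24 + 20)/45 = 147/45

L = 147/45 = 3.2667 bits/symbol


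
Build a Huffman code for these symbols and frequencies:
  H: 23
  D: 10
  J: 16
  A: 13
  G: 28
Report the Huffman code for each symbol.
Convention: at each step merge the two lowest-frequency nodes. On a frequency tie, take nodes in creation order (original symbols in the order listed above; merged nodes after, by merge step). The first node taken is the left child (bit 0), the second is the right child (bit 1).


Huffman tree construction:
Step 1: Merge D(10) + A(13) = 23
Step 2: Merge J(16) + H(23) = 39
Step 3: Merge (D+A)(23) + G(28) = 51
Step 4: Merge (J+H)(39) + ((D+A)+G)(51) = 90
Read each symbol's code off the tree from the root (left child = 0, right child = 1).

Codes:
  H: 01 (length 2)
  D: 100 (length 3)
  J: 00 (length 2)
  A: 101 (length 3)
  G: 11 (length 2)
Average code length: 203/90 = 2.2556 bits/symbol


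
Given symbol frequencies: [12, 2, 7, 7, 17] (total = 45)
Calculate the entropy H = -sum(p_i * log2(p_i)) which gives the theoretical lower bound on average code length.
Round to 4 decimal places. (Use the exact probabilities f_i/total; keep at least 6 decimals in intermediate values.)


Per-symbol terms -p_i * log2(p_i) with p_i = f_i/45:
  p = 12/45 = 0.266667: log2(p) = -1.906891, -p*log2(p) = 0.508504
  p = 2/45 = 0.044444: log2(p) = -4.491853, -p*log2(p) = 0.199638
  p = 7/45 = 0.155556: log2(p) = -2.684498, -p*log2(p) = 0.417589
  p = 7/45 = 0.155556: log2(p) = -2.684498, -p*log2(p) = 0.417589
  p = 17/45 = 0.377778: log2(p) = -1.404390, -p*log2(p) = 0.530547
H = 0.508504 + 0.199638 + 0.417589 + 0.417589 + 0.530547 = 2.073867

H = 2.0739 bits/symbol


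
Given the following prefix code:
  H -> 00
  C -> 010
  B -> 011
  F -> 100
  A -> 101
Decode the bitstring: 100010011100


Decoding step by step:
Bits 100 -> F
Bits 010 -> C
Bits 011 -> B
Bits 100 -> F


Decoded message: FCBF


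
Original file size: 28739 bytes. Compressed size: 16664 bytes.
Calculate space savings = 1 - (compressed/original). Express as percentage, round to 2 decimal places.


ratio = compressed/original = 16664/28739 = 0.579839
savings = 1 - ratio = 1 - 0.579839 = 0.420161
as a percentage: 0.420161 * 100 = 42.02%

Space savings = 1 - 16664/28739 = 42.02%


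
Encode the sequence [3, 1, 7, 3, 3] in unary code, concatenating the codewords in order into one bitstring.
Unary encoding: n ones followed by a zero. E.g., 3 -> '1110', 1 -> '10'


Encode each number as n ones followed by a terminating 0:
  3 -> 1110 (4 bits)
  1 -> 10 (2 bits)
  7 -> 11111110 (8 bits)
  3 -> 1110 (4 bits)
  3 -> 1110 (4 bits)
Total length = 4 + 2 + 8 + 4 + 4 = 22 bits.

Unary([3, 1, 7, 3, 3]) = 1110101111111011101110 (22 bits)


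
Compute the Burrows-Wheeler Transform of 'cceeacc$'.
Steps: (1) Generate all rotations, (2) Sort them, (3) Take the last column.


Rotations (sorted):
  0: $cceeacc -> last char: c
  1: acc$ccee -> last char: e
  2: c$cceeac -> last char: c
  3: cc$cceea -> last char: a
  4: cceeacc$ -> last char: $
  5: ceeacc$c -> last char: c
  6: eacc$cce -> last char: e
  7: eeacc$cc -> last char: c


BWT = ceca$cec


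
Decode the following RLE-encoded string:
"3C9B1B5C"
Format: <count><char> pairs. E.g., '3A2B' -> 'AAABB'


Expanding each <count><char> pair:
  3C -> 'CCC'
  9B -> 'BBBBBBBBB'
  1B -> 'B'
  5C -> 'CCCCC'

Decoded = CCCBBBBBBBBBBCCCCC


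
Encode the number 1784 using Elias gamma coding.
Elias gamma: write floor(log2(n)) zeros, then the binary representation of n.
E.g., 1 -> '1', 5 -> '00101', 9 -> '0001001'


num_bits = floor(log2(1784)) + 1 = 11
leading_zeros = num_bits - 1 = 10
binary(1784) = 11011111000

Elias gamma(1784) = '0000000000' + '11011111000' = 000000000011011111000 (21 bits)


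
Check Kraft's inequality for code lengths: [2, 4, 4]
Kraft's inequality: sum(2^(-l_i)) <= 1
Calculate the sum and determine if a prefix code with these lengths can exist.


Sum = 2^(-2) + 2^(-4) + 2^(-4)
    = 0.25 + 0.0625 + 0.0625
    = 6/16 = 0.375
Since 0.375 <= 1, Kraft's inequality IS satisfied.
A prefix code with these lengths CAN exist.

Kraft sum = 0.375. Satisfied.


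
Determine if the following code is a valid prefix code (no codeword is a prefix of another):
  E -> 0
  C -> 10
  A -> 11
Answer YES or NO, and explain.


Checking each pair (does one codeword prefix another?):
  E='0' vs C='10': no prefix
  E='0' vs A='11': no prefix
  C='10' vs E='0': no prefix
  C='10' vs A='11': no prefix
  A='11' vs E='0': no prefix
  A='11' vs C='10': no prefix
No violation found over all pairs.

YES -- this is a valid prefix code. No codeword is a prefix of any other codeword.


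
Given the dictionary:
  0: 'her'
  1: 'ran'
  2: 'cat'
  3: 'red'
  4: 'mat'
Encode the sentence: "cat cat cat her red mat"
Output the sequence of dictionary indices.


Look up each word in the dictionary:
  'cat' -> 2
  'cat' -> 2
  'cat' -> 2
  'her' -> 0
  'red' -> 3
  'mat' -> 4

Encoded: [2, 2, 2, 0, 3, 4]


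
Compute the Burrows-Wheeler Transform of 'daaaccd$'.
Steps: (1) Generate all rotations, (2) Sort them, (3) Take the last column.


Rotations (sorted):
  0: $daaaccd -> last char: d
  1: aaaccd$d -> last char: d
  2: aaccd$da -> last char: a
  3: accd$daa -> last char: a
  4: ccd$daaa -> last char: a
  5: cd$daaac -> last char: c
  6: d$daaacc -> last char: c
  7: daaaccd$ -> last char: $


BWT = ddaaacc$


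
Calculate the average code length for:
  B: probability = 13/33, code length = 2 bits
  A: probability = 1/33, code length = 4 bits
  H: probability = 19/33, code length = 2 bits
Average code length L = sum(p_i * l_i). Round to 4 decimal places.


Weighted contributions p_i * l_i:
  B: (13/33) * 2 = 26/33
  A: (1/33) * 4 = 4/33
  H: (19/33) * 2 = 38/33
Sum = (26 + 4 + 38)/33 = 68/33

L = 68/33 = 2.0606 bits/symbol


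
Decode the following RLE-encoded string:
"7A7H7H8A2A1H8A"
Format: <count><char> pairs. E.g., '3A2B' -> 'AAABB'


Expanding each <count><char> pair:
  7A -> 'AAAAAAA'
  7H -> 'HHHHHHH'
  7H -> 'HHHHHHH'
  8A -> 'AAAAAAAA'
  2A -> 'AA'
  1H -> 'H'
  8A -> 'AAAAAAAA'

Decoded = AAAAAAAHHHHHHHHHHHHHHAAAAAAAAAAHAAAAAAAA


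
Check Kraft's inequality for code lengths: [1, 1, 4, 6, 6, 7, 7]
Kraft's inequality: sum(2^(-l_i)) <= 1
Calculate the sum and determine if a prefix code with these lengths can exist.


Sum = 2^(-1) + 2^(-1) + 2^(-4) + 2^(-6) + 2^(-6) + 2^(-7) + 2^(-7)
    = 0.5 + 0.5 + 0.0625 + 0.015625 + 0.015625 + 0.0078125 + 0.0078125
    = 142/128 = 1.109375
Since 1.109375 > 1, Kraft's inequality is NOT satisfied.
A prefix code with these lengths CANNOT exist.

Kraft sum = 1.109375. Not satisfied.


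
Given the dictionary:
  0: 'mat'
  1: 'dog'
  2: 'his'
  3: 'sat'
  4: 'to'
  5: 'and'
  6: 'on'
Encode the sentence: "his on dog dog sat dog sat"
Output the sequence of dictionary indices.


Look up each word in the dictionary:
  'his' -> 2
  'on' -> 6
  'dog' -> 1
  'dog' -> 1
  'sat' -> 3
  'dog' -> 1
  'sat' -> 3

Encoded: [2, 6, 1, 1, 3, 1, 3]


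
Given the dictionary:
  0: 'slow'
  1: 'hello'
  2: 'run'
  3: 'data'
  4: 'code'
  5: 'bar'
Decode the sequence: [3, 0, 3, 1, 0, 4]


Look up each index in the dictionary:
  3 -> 'data'
  0 -> 'slow'
  3 -> 'data'
  1 -> 'hello'
  0 -> 'slow'
  4 -> 'code'

Decoded: "data slow data hello slow code"


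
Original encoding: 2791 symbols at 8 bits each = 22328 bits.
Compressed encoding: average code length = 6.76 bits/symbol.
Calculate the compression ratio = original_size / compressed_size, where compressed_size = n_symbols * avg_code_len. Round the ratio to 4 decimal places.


original_size = n_symbols * orig_bits = 2791 * 8 = 22328 bits
compressed_size = n_symbols * avg_code_len = 2791 * 6.76 = 18867.16 bits
ratio = original_size / compressed_size = 22328 / 18867.16 = 1.1834

Compression ratio = 1.1834


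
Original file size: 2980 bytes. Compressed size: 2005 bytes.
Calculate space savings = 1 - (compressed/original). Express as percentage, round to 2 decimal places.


ratio = compressed/original = 2005/2980 = 0.672819
savings = 1 - ratio = 1 - 0.672819 = 0.327181
as a percentage: 0.327181 * 100 = 32.72%

Space savings = 1 - 2005/2980 = 32.72%


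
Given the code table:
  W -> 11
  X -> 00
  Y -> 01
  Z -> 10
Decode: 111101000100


Decoding:
11 -> W
11 -> W
01 -> Y
00 -> X
01 -> Y
00 -> X


Result: WWYXYX


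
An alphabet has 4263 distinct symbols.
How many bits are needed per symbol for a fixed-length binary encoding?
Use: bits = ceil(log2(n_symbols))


log2(4263) = 12.0577
Bracket: 2^12 = 4096 < 4263 <= 2^13 = 8192
So ceil(log2(4263)) = 13

bits = ceil(log2(4263)) = ceil(12.0577) = 13 bits


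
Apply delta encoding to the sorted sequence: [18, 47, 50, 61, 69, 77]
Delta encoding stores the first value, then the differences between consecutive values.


First value: 18
Deltas:
  47 - 18 = 29
  50 - 47 = 3
  61 - 50 = 11
  69 - 61 = 8
  77 - 69 = 8


Delta encoded: [18, 29, 3, 11, 8, 8]


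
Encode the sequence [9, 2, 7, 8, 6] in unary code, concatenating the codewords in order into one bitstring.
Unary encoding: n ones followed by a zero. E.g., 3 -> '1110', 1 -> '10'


Encode each number as n ones followed by a terminating 0:
  9 -> 1111111110 (10 bits)
  2 -> 110 (3 bits)
  7 -> 11111110 (8 bits)
  8 -> 111111110 (9 bits)
  6 -> 1111110 (7 bits)
Total length = 10 + 3 + 8 + 9 + 7 = 37 bits.

Unary([9, 2, 7, 8, 6]) = 1111111110110111111101111111101111110 (37 bits)


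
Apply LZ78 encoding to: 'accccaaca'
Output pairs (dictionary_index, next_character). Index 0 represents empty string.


LZ78 encoding steps:
Dictionary: {0: ''}
Step 1: w='' (idx 0), next='a' -> output (0, 'a'), add 'a' as idx 1
Step 2: w='' (idx 0), next='c' -> output (0, 'c'), add 'c' as idx 2
Step 3: w='c' (idx 2), next='c' -> output (2, 'c'), add 'cc' as idx 3
Step 4: w='c' (idx 2), next='a' -> output (2, 'a'), add 'ca' as idx 4
Step 5: w='a' (idx 1), next='c' -> output (1, 'c'), add 'ac' as idx 5
Step 6: w='a' (idx 1), end of input -> output (1, '')


Encoded: [(0, 'a'), (0, 'c'), (2, 'c'), (2, 'a'), (1, 'c'), (1, '')]


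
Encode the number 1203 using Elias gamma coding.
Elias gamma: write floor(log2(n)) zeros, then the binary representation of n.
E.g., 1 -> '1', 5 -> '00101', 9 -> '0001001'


num_bits = floor(log2(1203)) + 1 = 11
leading_zeros = num_bits - 1 = 10
binary(1203) = 10010110011

Elias gamma(1203) = '0000000000' + '10010110011' = 000000000010010110011 (21 bits)


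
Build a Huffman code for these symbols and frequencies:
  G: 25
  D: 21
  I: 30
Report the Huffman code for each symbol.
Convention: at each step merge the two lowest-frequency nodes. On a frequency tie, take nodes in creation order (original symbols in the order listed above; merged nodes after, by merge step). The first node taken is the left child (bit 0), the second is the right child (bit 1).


Huffman tree construction:
Step 1: Merge D(21) + G(25) = 46
Step 2: Merge I(30) + (D+G)(46) = 76
Read each symbol's code off the tree from the root (left child = 0, right child = 1).

Codes:
  G: 11 (length 2)
  D: 10 (length 2)
  I: 0 (length 1)
Average code length: 122/76 = 1.6053 bits/symbol


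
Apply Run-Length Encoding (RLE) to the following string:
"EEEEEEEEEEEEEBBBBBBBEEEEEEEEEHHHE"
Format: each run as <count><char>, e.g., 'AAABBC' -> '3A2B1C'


Scanning runs left to right:
  i=0: run of 'E' x 13 -> '13E'
  i=13: run of 'B' x 7 -> '7B'
  i=20: run of 'E' x 9 -> '9E'
  i=29: run of 'H' x 3 -> '3H'
  i=32: run of 'E' x 1 -> '1E'

RLE = 13E7B9E3H1E


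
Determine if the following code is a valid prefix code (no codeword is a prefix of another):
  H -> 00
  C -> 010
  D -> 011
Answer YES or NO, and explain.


Checking each pair (does one codeword prefix another?):
  H='00' vs C='010': no prefix
  H='00' vs D='011': no prefix
  C='010' vs H='00': no prefix
  C='010' vs D='011': no prefix
  D='011' vs H='00': no prefix
  D='011' vs C='010': no prefix
No violation found over all pairs.

YES -- this is a valid prefix code. No codeword is a prefix of any other codeword.


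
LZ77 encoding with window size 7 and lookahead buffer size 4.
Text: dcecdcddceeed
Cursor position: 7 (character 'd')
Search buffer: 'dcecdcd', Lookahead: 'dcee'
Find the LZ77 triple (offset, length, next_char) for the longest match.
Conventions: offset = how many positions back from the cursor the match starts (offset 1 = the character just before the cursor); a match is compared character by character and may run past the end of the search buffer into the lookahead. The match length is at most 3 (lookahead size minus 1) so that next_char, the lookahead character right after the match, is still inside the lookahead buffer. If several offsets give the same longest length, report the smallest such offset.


Try each offset into the search buffer:
  offset=1 (pos 6, char 'd'): match length 1
  offset=2 (pos 5, char 'c'): match length 0
  offset=3 (pos 4, char 'd'): match length 2
  offset=4 (pos 3, char 'c'): match length 0
  offset=5 (pos 2, char 'e'): match length 0
  offset=6 (pos 1, char 'c'): match length 0
  offset=7 (pos 0, char 'd'): match length 3
Longest match has length 3 at offset 7.
next_char = character at position 7 + 3 = 10 -> 'e'

Best match: offset=7, length=3 (matching 'dce' starting at position 0)
LZ77 triple: (7, 3, 'e')


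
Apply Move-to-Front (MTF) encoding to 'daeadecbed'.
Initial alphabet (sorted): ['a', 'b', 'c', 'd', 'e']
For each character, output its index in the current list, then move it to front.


MTF encoding:
'd': index 3 in ['a', 'b', 'c', 'd', 'e'] -> ['d', 'a', 'b', 'c', 'e']
'a': index 1 in ['d', 'a', 'b', 'c', 'e'] -> ['a', 'd', 'b', 'c', 'e']
'e': index 4 in ['a', 'd', 'b', 'c', 'e'] -> ['e', 'a', 'd', 'b', 'c']
'a': index 1 in ['e', 'a', 'd', 'b', 'c'] -> ['a', 'e', 'd', 'b', 'c']
'd': index 2 in ['a', 'e', 'd', 'b', 'c'] -> ['d', 'a', 'e', 'b', 'c']
'e': index 2 in ['d', 'a', 'e', 'b', 'c'] -> ['e', 'd', 'a', 'b', 'c']
'c': index 4 in ['e', 'd', 'a', 'b', 'c'] -> ['c', 'e', 'd', 'a', 'b']
'b': index 4 in ['c', 'e', 'd', 'a', 'b'] -> ['b', 'c', 'e', 'd', 'a']
'e': index 2 in ['b', 'c', 'e', 'd', 'a'] -> ['e', 'b', 'c', 'd', 'a']
'd': index 3 in ['e', 'b', 'c', 'd', 'a'] -> ['d', 'e', 'b', 'c', 'a']


Output: [3, 1, 4, 1, 2, 2, 4, 4, 2, 3]


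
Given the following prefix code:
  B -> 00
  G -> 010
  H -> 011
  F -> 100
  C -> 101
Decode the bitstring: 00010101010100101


Decoding step by step:
Bits 00 -> B
Bits 010 -> G
Bits 101 -> C
Bits 010 -> G
Bits 100 -> F
Bits 101 -> C


Decoded message: BGCGFC


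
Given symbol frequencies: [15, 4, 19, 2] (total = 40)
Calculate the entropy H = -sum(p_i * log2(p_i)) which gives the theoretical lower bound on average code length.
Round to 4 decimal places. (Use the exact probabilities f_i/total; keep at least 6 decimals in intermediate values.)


Per-symbol terms -p_i * log2(p_i) with p_i = f_i/40:
  p = 15/40 = 0.375000: log2(p) = -1.415037, -p*log2(p) = 0.530639
  p = 4/40 = 0.100000: log2(p) = -3.321928, -p*log2(p) = 0.332193
  p = 19/40 = 0.475000: log2(p) = -1.074001, -p*log2(p) = 0.510150
  p = 2/40 = 0.050000: log2(p) = -4.321928, -p*log2(p) = 0.216096
H = 0.530639 + 0.332193 + 0.510150 + 0.216096 = 1.589078

H = 1.5891 bits/symbol


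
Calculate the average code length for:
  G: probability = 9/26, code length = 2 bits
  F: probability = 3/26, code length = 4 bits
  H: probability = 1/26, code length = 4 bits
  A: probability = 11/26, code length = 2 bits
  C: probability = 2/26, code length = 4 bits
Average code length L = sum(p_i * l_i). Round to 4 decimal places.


Weighted contributions p_i * l_i:
  G: (9/26) * 2 = 18/26
  F: (3/26) * 4 = 12/26
  H: (1/26) * 4 = 4/26
  A: (11/26) * 2 = 22/26
  C: (2/26) * 4 = 8/26
Sum = (18 + 12 + 4 + 22 + 8)/26 = 64/26

L = 64/26 = 2.4615 bits/symbol


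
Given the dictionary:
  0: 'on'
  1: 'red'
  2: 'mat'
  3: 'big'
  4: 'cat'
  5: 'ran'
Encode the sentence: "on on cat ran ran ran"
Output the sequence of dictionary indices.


Look up each word in the dictionary:
  'on' -> 0
  'on' -> 0
  'cat' -> 4
  'ran' -> 5
  'ran' -> 5
  'ran' -> 5

Encoded: [0, 0, 4, 5, 5, 5]


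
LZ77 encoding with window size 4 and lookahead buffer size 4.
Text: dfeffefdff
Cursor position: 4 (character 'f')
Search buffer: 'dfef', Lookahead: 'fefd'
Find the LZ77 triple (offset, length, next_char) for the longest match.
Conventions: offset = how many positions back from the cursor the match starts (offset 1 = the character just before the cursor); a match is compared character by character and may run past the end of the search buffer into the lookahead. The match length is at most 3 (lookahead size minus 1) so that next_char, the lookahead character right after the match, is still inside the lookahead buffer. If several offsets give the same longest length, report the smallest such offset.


Try each offset into the search buffer:
  offset=1 (pos 3, char 'f'): match length 1
  offset=2 (pos 2, char 'e'): match length 0
  offset=3 (pos 1, char 'f'): match length 3
  offset=4 (pos 0, char 'd'): match length 0
Longest match has length 3 at offset 3.
next_char = character at position 4 + 3 = 7 -> 'd'

Best match: offset=3, length=3 (matching 'fef' starting at position 1)
LZ77 triple: (3, 3, 'd')


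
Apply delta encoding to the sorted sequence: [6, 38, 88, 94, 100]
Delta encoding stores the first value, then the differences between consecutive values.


First value: 6
Deltas:
  38 - 6 = 32
  88 - 38 = 50
  94 - 88 = 6
  100 - 94 = 6


Delta encoded: [6, 32, 50, 6, 6]


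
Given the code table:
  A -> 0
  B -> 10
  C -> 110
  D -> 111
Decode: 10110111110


Decoding:
10 -> B
110 -> C
111 -> D
110 -> C


Result: BCDC


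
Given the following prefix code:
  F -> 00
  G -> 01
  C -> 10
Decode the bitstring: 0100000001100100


Decoding step by step:
Bits 01 -> G
Bits 00 -> F
Bits 00 -> F
Bits 00 -> F
Bits 01 -> G
Bits 10 -> C
Bits 01 -> G
Bits 00 -> F


Decoded message: GFFFGCGF


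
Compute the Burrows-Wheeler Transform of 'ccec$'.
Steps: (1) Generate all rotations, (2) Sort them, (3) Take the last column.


Rotations (sorted):
  0: $ccec -> last char: c
  1: c$cce -> last char: e
  2: ccec$ -> last char: $
  3: cec$c -> last char: c
  4: ec$cc -> last char: c


BWT = ce$cc


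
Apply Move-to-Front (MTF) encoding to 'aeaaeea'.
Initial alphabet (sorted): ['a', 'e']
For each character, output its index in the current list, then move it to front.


MTF encoding:
'a': index 0 in ['a', 'e'] -> ['a', 'e']
'e': index 1 in ['a', 'e'] -> ['e', 'a']
'a': index 1 in ['e', 'a'] -> ['a', 'e']
'a': index 0 in ['a', 'e'] -> ['a', 'e']
'e': index 1 in ['a', 'e'] -> ['e', 'a']
'e': index 0 in ['e', 'a'] -> ['e', 'a']
'a': index 1 in ['e', 'a'] -> ['a', 'e']


Output: [0, 1, 1, 0, 1, 0, 1]


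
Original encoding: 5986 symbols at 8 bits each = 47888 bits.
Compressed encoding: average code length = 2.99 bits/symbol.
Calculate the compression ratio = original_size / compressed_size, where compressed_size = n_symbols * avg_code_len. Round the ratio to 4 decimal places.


original_size = n_symbols * orig_bits = 5986 * 8 = 47888 bits
compressed_size = n_symbols * avg_code_len = 5986 * 2.99 = 17898.14 bits
ratio = original_size / compressed_size = 47888 / 17898.14 = 2.6756

Compression ratio = 2.6756


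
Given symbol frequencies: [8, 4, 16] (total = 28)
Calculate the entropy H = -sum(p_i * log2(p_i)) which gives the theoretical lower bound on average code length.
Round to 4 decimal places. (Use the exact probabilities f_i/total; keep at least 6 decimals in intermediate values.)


Per-symbol terms -p_i * log2(p_i) with p_i = f_i/28:
  p = 8/28 = 0.285714: log2(p) = -1.807355, -p*log2(p) = 0.516387
  p = 4/28 = 0.142857: log2(p) = -2.807355, -p*log2(p) = 0.401051
  p = 16/28 = 0.571429: log2(p) = -0.807355, -p*log2(p) = 0.461346
H = 0.516387 + 0.401051 + 0.461346 = 1.378784

H = 1.3788 bits/symbol


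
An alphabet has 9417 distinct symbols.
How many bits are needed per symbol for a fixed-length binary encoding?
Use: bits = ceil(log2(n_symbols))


log2(9417) = 13.2011
Bracket: 2^13 = 8192 < 9417 <= 2^14 = 16384
So ceil(log2(9417)) = 14

bits = ceil(log2(9417)) = ceil(13.2011) = 14 bits


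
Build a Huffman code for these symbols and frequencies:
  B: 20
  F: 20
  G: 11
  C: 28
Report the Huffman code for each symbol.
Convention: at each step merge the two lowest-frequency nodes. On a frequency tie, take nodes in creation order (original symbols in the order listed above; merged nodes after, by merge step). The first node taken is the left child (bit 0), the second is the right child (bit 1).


Huffman tree construction:
Step 1: Merge G(11) + B(20) = 31
Step 2: Merge F(20) + C(28) = 48
Step 3: Merge (G+B)(31) + (F+C)(48) = 79
Read each symbol's code off the tree from the root (left child = 0, right child = 1).

Codes:
  B: 01 (length 2)
  F: 10 (length 2)
  G: 00 (length 2)
  C: 11 (length 2)
Average code length: 158/79 = 2.0000 bits/symbol


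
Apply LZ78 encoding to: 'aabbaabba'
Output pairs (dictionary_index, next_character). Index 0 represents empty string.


LZ78 encoding steps:
Dictionary: {0: ''}
Step 1: w='' (idx 0), next='a' -> output (0, 'a'), add 'a' as idx 1
Step 2: w='a' (idx 1), next='b' -> output (1, 'b'), add 'ab' as idx 2
Step 3: w='' (idx 0), next='b' -> output (0, 'b'), add 'b' as idx 3
Step 4: w='a' (idx 1), next='a' -> output (1, 'a'), add 'aa' as idx 4
Step 5: w='b' (idx 3), next='b' -> output (3, 'b'), add 'bb' as idx 5
Step 6: w='a' (idx 1), end of input -> output (1, '')


Encoded: [(0, 'a'), (1, 'b'), (0, 'b'), (1, 'a'), (3, 'b'), (1, '')]


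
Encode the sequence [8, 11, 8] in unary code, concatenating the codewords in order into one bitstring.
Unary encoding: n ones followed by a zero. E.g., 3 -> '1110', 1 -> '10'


Encode each number as n ones followed by a terminating 0:
  8 -> 111111110 (9 bits)
  11 -> 111111111110 (12 bits)
  8 -> 111111110 (9 bits)
Total length = 9 + 12 + 9 = 30 bits.

Unary([8, 11, 8]) = 111111110111111111110111111110 (30 bits)


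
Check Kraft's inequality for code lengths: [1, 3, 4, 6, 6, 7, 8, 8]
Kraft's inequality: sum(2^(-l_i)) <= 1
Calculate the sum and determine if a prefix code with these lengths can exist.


Sum = 2^(-1) + 2^(-3) + 2^(-4) + 2^(-6) + 2^(-6) + 2^(-7) + 2^(-8) + 2^(-8)
    = 0.5 + 0.125 + 0.0625 + 0.015625 + 0.015625 + 0.0078125 + 0.00390625 + 0.00390625
    = 188/256 = 0.734375
Since 0.734375 <= 1, Kraft's inequality IS satisfied.
A prefix code with these lengths CAN exist.

Kraft sum = 0.734375. Satisfied.


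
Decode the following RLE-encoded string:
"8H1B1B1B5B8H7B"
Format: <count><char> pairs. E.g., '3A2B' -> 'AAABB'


Expanding each <count><char> pair:
  8H -> 'HHHHHHHH'
  1B -> 'B'
  1B -> 'B'
  1B -> 'B'
  5B -> 'BBBBB'
  8H -> 'HHHHHHHH'
  7B -> 'BBBBBBB'

Decoded = HHHHHHHHBBBBBBBBHHHHHHHHBBBBBBB


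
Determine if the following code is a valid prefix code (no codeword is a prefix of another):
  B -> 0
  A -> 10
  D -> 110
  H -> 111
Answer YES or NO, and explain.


Checking each pair (does one codeword prefix another?):
  B='0' vs A='10': no prefix
  B='0' vs D='110': no prefix
  B='0' vs H='111': no prefix
  A='10' vs B='0': no prefix
  A='10' vs D='110': no prefix
  A='10' vs H='111': no prefix
  D='110' vs B='0': no prefix
  D='110' vs A='10': no prefix
  D='110' vs H='111': no prefix
  H='111' vs B='0': no prefix
  H='111' vs A='10': no prefix
  H='111' vs D='110': no prefix
No violation found over all pairs.

YES -- this is a valid prefix code. No codeword is a prefix of any other codeword.


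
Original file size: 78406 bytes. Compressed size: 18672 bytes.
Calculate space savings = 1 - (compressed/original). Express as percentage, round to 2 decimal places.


ratio = compressed/original = 18672/78406 = 0.238145
savings = 1 - ratio = 1 - 0.238145 = 0.761855
as a percentage: 0.761855 * 100 = 76.19%

Space savings = 1 - 18672/78406 = 76.19%


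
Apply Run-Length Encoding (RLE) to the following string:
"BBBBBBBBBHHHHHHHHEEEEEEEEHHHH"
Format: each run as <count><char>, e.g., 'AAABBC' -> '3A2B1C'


Scanning runs left to right:
  i=0: run of 'B' x 9 -> '9B'
  i=9: run of 'H' x 8 -> '8H'
  i=17: run of 'E' x 8 -> '8E'
  i=25: run of 'H' x 4 -> '4H'

RLE = 9B8H8E4H


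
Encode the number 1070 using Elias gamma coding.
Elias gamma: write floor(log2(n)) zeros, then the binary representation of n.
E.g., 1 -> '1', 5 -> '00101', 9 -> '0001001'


num_bits = floor(log2(1070)) + 1 = 11
leading_zeros = num_bits - 1 = 10
binary(1070) = 10000101110

Elias gamma(1070) = '0000000000' + '10000101110' = 000000000010000101110 (21 bits)


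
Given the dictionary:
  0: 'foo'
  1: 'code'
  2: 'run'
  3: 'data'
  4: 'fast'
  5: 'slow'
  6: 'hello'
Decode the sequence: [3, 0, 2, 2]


Look up each index in the dictionary:
  3 -> 'data'
  0 -> 'foo'
  2 -> 'run'
  2 -> 'run'

Decoded: "data foo run run"


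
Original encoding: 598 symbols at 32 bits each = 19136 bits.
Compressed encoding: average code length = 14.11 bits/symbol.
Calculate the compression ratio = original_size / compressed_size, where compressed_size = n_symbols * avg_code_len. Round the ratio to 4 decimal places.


original_size = n_symbols * orig_bits = 598 * 32 = 19136 bits
compressed_size = n_symbols * avg_code_len = 598 * 14.11 = 8437.78 bits
ratio = original_size / compressed_size = 19136 / 8437.78 = 2.2679

Compression ratio = 2.2679


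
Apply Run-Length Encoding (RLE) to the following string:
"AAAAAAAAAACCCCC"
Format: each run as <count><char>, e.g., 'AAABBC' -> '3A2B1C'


Scanning runs left to right:
  i=0: run of 'A' x 10 -> '10A'
  i=10: run of 'C' x 5 -> '5C'

RLE = 10A5C


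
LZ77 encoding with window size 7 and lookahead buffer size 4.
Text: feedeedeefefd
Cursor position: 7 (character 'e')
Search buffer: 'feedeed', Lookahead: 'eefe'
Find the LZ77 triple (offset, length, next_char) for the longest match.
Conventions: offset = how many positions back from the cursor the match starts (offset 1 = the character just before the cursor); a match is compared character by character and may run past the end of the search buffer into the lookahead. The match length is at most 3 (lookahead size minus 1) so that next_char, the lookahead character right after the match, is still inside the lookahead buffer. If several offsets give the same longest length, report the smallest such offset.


Try each offset into the search buffer:
  offset=1 (pos 6, char 'd'): match length 0
  offset=2 (pos 5, char 'e'): match length 1
  offset=3 (pos 4, char 'e'): match length 2
  offset=4 (pos 3, char 'd'): match length 0
  offset=5 (pos 2, char 'e'): match length 1
  offset=6 (pos 1, char 'e'): match length 2
  offset=7 (pos 0, char 'f'): match length 0
Longest match has length 2, found at offsets 3, 6; take the smallest, offset 3.
next_char = character at position 7 + 2 = 9 -> 'f'

Best match: offset=3, length=2 (matching 'ee' starting at position 4)
LZ77 triple: (3, 2, 'f')


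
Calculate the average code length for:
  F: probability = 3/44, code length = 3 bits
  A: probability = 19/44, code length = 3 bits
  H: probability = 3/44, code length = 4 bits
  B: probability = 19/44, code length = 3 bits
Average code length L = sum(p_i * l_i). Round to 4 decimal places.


Weighted contributions p_i * l_i:
  F: (3/44) * 3 = 9/44
  A: (19/44) * 3 = 57/44
  H: (3/44) * 4 = 12/44
  B: (19/44) * 3 = 57/44
Sum = (9 + 57 + 12 + 57)/44 = 135/44

L = 135/44 = 3.0682 bits/symbol


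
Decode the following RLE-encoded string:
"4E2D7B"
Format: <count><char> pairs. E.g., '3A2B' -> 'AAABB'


Expanding each <count><char> pair:
  4E -> 'EEEE'
  2D -> 'DD'
  7B -> 'BBBBBBB'

Decoded = EEEEDDBBBBBBB
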